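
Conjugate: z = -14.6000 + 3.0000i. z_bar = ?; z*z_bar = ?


z_bar = -14.6000 - 3.0000i
z*z_bar = (-14.6)^2 + 3^2 = 213.16 + 9 = 222.16

z_bar = -14.6000 - 3.0000i, z*z_bar = 222.16


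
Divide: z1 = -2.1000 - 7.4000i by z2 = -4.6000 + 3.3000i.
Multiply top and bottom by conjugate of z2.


Conjugate of z2 = -4.6000 - 3.3000i
Numerator: (-2.1000 - 7.4000i)(-4.6000 - 3.3000i) = -14.7600 + 40.9700i
Denominator: (-4.6)^2 + 3.3^2 = 32.05
Result = (-14.7600 + 40.9700i)/32.05

-0.4605 + 1.2783i


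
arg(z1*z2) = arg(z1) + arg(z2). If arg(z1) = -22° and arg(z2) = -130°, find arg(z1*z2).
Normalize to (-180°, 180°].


arg(z1*z2) = -22° - 130° = -152°
Normalized to (-180°, 180°]: -152°

-152°


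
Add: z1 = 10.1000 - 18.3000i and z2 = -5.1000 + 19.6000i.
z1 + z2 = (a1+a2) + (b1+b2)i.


Real: 10.1 - 5.1 = 5
Imag: -18.3 + 19.6 = 1.3

5.0000 + 1.3000i


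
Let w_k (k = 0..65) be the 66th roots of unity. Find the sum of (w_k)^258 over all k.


The roots are w_k = w^k with w = e^(2*pi*i/66), and (w^k)^258 = (w^258)^k.
So S = 1 + u + u^2 + ... + u^(65) with u = w^258.
258 = 3*66 + 60, so 258 is not a multiple of 66: u = (w^66)^3 * w^60 = w^60 ≠ 1 (w is a primitive 66th root), while u^66 = (w^66)^258 = 1.
Geometric series: S = (1 - u^66)/(1 - u) = (1 - 1)/(1 - u) = 0

S = 0


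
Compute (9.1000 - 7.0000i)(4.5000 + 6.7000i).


Real = 9.1*4.5 - (-7)*6.7 = 40.95 - (-46.9) = 87.85
Imag = 9.1*6.7 + 4.5*(-7) = 60.97 - (31.5) = 29.47

87.8500 + 29.4700i


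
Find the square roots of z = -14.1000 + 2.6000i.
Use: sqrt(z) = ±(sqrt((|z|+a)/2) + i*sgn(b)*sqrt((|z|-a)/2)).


|z| = sqrt(198.81+6.76) = 14.3377
sqrt((|z|+a)/2) = sqrt((14.3377+(-14.1))/2) = sqrt(0.1189) = 0.3448
sqrt((|z|-a)/2) = sqrt((14.3377-(-14.1))/2) = sqrt(14.2189) = 3.7708

±(0.3448 + 3.7708i) i.e. 0.3448 + 3.7708i and -0.3448 - 3.7708i


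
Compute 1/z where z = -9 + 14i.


|z|^2 = 81+196 = 277
1/z = (-9 - 14i)/277

1/z = -0.0325 - 0.0505i


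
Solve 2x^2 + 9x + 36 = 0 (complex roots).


disc = 9^2 - 4*2*36 = 81 - 288 = -207
sqrt(|disc|) = sqrt(207) = 14.3875
Real part = -9/(2*2) = -2.2500
Imag part = 14.3875/(2*2) = 3.5969

-2.2500 ± 3.5969i


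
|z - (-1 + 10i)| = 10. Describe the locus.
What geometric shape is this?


|z - z0| = r is a circle with center z0 and radius r.
Center = (-1, 10), radius = 10

Circle with center (-1, 10) and radius 10


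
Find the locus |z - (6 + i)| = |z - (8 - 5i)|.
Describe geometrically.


Equal distances means the locus is the perpendicular bisector of z1 and z2.
Midpoint = ((6+8)/2, (1+(-5))/2) = (7.0000, -2.0000)

Perpendicular bisector through (7.0000, -2.0000)


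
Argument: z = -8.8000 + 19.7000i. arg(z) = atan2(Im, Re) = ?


Re = -8.8, Im = 19.7
arg = atan2(19.7, -8.8) = 114.0703 degrees

arg(z) = 114.0703 degrees


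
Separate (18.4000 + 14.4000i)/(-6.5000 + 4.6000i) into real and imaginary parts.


Multiply by conjugate: (18.4000 + 14.4000i)(-6.5000 - 4.6000i) / ((-6.5)^2 + 4.6^2)
Numerator real = 18.4*(-6.5) + 14.4*4.6 = -53.36
Numerator imag = 14.4*(-6.5) - 18.4*4.6 = -178.24
Denominator = 63.41
Re(z) = -53.36/63.41 = -0.8415
Im(z) = -178.24/63.41 = -2.8109

Re(z) = -0.8415, Im(z) = -2.8109


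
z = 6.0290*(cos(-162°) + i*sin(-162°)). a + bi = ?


a = 6.0290*cos(-162°) = 6.0290*(-0.95106) = -5.7339
b = 6.0290*sin(-162°) = 6.0290*(-0.30902) = -1.8631

-5.7339 - 1.8631i


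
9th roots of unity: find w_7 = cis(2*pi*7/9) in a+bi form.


Angle = 360*7/9 = 280°
a = cos(280°) = 0.1736
b = sin(280°) = -0.9848

0.1736 - 0.9848i


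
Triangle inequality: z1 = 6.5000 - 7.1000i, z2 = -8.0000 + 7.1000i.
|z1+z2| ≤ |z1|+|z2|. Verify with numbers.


|z1| = sqrt(6.5^2 + (-7.1)^2) = sqrt(92.66) = 9.6260
|z2| = sqrt((-8)^2 + 7.1^2) = sqrt(114.41) = 10.6963
z1+z2 = -1.5000
|z1+z2| = sqrt(2.25) = 1.5000
|z1|+|z2| = 9.6260 + 10.6963 = 20.3223

|z1+z2| = 1.5000 ≤ |z1|+|z2| = 20.3223 (verified)


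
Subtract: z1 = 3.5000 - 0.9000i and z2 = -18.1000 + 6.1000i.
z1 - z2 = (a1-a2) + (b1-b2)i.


Real: 3.5 + 18.1 = 21.6
Imag: -0.9 - 6.1 = -7

21.6000 - 7.0000i


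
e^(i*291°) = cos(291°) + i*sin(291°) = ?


cos(291°) = 0.3584
sin(291°) = -0.9336

e^(i*291°) = 0.3584 - 0.9336i


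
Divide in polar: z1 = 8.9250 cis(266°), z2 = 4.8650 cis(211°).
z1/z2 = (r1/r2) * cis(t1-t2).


r = 8.9250 / 4.8650 = 1.8345
theta = 266° - 211° = 55° = 55° (mod 360)

1.8345 cis(55°)


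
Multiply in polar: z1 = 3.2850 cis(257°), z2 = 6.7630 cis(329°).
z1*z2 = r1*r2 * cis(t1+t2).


r = 3.2850 * 6.7630 = 22.2165
theta = 257° + 329° = 586° = 226° (mod 360)

22.2165 cis(226°)


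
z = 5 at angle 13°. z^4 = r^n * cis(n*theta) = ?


r^4 = 5^4 = 625
n*theta = 4*13° = 52° = 52° (mod 360)
a = 625*cos(52°) = 384.7884
b = 625*sin(52°) = 492.5067

625 cis(52°) = 384.7884 + 492.5067i


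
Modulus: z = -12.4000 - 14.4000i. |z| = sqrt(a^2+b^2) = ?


|z| = sqrt((-12.4)^2 + (-14.4)^2) = sqrt(153.76 + 207.36) = sqrt(361.12) = 19.0032

|z| = 19.0032


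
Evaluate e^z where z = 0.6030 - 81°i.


e^0.6030 = 1.8276
cos(-81°) = 0.15643
sin(-81°) = -0.9877
Real = 1.8276*0.15643 = 0.2859
Imag = 1.8276*(-0.9877) = -1.8051

0.2859 - 1.8051i


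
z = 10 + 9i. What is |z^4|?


|z| = sqrt(100+81) = sqrt(181) = 13.4536
|z^4| = |z|^4 = (sqrt(181))^4 = 181^2 = 32761

|z^4| = 32761


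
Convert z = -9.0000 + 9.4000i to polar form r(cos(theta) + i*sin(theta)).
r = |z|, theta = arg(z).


r = sqrt(81+88.36) = sqrt(169.36) = 13.0138
theta = atan2(9.4, -9) = 133.7546 degrees

r = 13.0138, theta = 133.7546 degrees


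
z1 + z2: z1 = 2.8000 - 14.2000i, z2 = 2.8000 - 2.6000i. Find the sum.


Real: 2.8 + 2.8 = 5.6
Imag: -14.2 - 2.6 = -16.8

5.6000 - 16.8000i


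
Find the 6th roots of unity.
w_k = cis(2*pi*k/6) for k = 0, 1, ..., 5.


The 6th roots of unity are cis(360k/6°) for k=0..5
Angle step = 360/6 = 60°
Primitive root: cis(60°)
Primitive root = 0.5000 + 0.8660i

6 roots at angles: 0°, 60°, 120°, 180°, 240°, 300°


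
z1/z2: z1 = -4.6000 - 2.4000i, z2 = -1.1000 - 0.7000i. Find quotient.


Conjugate of z2 = -1.1000 + 0.7000i
Numerator: (-4.6000 - 2.4000i)(-1.1000 + 0.7000i) = 6.7400 - 0.5800i
Denominator: (-1.1)^2 + (-0.7)^2 = 1.7
Result = (6.7400 - 0.5800i)/1.7

3.9647 - 0.3412i


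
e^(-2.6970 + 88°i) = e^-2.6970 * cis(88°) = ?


e^-2.6970 = 0.0674
cos(88°) = 0.0349
sin(88°) = 0.9994
Real = 0.0674*0.0349 = 0.0024
Imag = 0.0674*0.9994 = 0.0674

0.0024 + 0.0674i


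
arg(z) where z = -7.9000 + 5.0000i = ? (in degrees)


Re = -7.9, Im = 5
arg = atan2(5, -7.9) = 147.6698 degrees

arg(z) = 147.6698 degrees


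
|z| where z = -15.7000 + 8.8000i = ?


|z| = sqrt((-15.7)^2 + 8.8^2) = sqrt(246.49 + 77.44) = sqrt(323.93) = 17.9981

|z| = 17.9981


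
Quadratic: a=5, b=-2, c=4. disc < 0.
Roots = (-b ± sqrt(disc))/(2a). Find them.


disc = (-2)^2 - 4*5*4 = 4 - 80 = -76
sqrt(|disc|) = sqrt(76) = 8.7178
Real part = 2/(2*5) = 0.2000
Imag part = 8.7178/(2*5) = 0.8718

0.2000 ± 0.8718i


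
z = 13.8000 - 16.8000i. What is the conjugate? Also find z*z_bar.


z_bar = 13.8000 + 16.8000i
z*z_bar = 13.8^2 + (-16.8)^2 = 190.44 + 282.24 = 472.68

z_bar = 13.8000 + 16.8000i, z*z_bar = 472.68


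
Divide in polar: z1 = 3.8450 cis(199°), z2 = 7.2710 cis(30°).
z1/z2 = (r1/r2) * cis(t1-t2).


r = 3.8450 / 7.2710 = 0.5288
theta = 199° - 30° = 169° = 169° (mod 360)

0.5288 cis(169°)


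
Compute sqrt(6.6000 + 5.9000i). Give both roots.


|z| = sqrt(43.56+34.81) = 8.8527
sqrt((|z|+a)/2) = sqrt((8.8527+6.6)/2) = sqrt(7.7263) = 2.7796
sqrt((|z|-a)/2) = sqrt((8.8527-6.6)/2) = sqrt(1.1263) = 1.0613

±(2.7796 + 1.0613i) i.e. 2.7796 + 1.0613i and -2.7796 - 1.0613i


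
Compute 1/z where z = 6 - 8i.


|z|^2 = 36+64 = 100
1/z = (6 + 8i)/100

1/z = 0.0600 + 0.0800i


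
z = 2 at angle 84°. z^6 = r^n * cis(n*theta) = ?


r^6 = 2^6 = 64
n*theta = 6*84° = 504° = 144° (mod 360)
a = 64*cos(144°) = -51.7771
b = 64*sin(144°) = 37.6183

64 cis(144°) = -51.7771 + 37.6183i


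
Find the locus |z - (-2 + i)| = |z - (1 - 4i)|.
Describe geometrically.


Equal distances means the locus is the perpendicular bisector of z1 and z2.
Midpoint = ((-2+1)/2, (1+(-4))/2) = (-0.5000, -1.5000)

Perpendicular bisector through (-0.5000, -1.5000)


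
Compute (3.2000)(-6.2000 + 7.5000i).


Real = 3.2*(-6.2) - 0*7.5 = -19.84 - 0 = -19.84
Imag = 3.2*7.5 - (6.2)*0 = 24 + 0 = 24

-19.8400 + 24.0000i


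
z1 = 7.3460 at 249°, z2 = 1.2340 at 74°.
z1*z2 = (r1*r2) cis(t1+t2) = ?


r = 7.3460 * 1.2340 = 9.0650
theta = 249° + 74° = 323° = 323° (mod 360)

9.0650 cis(323°)


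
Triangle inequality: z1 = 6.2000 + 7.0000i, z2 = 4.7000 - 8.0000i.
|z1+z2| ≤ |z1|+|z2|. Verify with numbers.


|z1| = sqrt(6.2^2 + 7^2) = sqrt(87.44) = 9.3509
|z2| = sqrt(4.7^2 + (-8)^2) = sqrt(86.09) = 9.2785
z1+z2 = 10.9000 - i
|z1+z2| = sqrt(119.81) = 10.9458
|z1|+|z2| = 9.3509 + 9.2785 = 18.6294

|z1+z2| = 10.9458 ≤ |z1|+|z2| = 18.6294 (verified)


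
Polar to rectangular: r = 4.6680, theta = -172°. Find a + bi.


a = 4.6680*cos(-172°) = 4.6680*(-0.99027) = -4.6226
b = 4.6680*sin(-172°) = 4.6680*(-0.139173) = -0.6497

-4.6226 - 0.6497i


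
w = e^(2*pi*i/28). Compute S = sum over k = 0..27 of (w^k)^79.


The roots are w_k = w^k with w = e^(2*pi*i/28), and (w^k)^79 = (w^79)^k.
So S = 1 + u + u^2 + ... + u^(27) with u = w^79.
79 = 2*28 + 23, so 79 is not a multiple of 28: u = (w^28)^2 * w^23 = w^23 ≠ 1 (w is a primitive 28th root), while u^28 = (w^28)^79 = 1.
Geometric series: S = (1 - u^28)/(1 - u) = (1 - 1)/(1 - u) = 0

S = 0


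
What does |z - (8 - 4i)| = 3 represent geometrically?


|z - z0| = r is a circle with center z0 and radius r.
Center = (8, -4), radius = 3

Circle with center (8, -4) and radius 3


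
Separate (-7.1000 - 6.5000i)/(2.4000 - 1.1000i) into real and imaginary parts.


Multiply by conjugate: (-7.1000 - 6.5000i)(2.4000 + 1.1000i) / (2.4^2 + (-1.1)^2)
Numerator real = -7.1*2.4 - (6.5)*(-1.1) = -9.89
Numerator imag = -6.5*2.4 - (-7.1)*(-1.1) = -23.41
Denominator = 6.97
Re(z) = -9.89/6.97 = -1.4189
Im(z) = -23.41/6.97 = -3.3587

Re(z) = -1.4189, Im(z) = -3.3587


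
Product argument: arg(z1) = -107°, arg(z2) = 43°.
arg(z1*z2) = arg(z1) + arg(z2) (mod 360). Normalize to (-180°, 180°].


arg(z1*z2) = -107° + 43° = -64°
Normalized to (-180°, 180°]: -64°

-64°


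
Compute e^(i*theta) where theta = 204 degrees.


cos(204°) = -0.9135
sin(204°) = -0.4067

e^(i*204°) = -0.9135 - 0.4067i


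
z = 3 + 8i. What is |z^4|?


|z| = sqrt(9+64) = sqrt(73) = 8.5440
|z^4| = |z|^4 = (sqrt(73))^4 = 73^2 = 5329

|z^4| = 5329


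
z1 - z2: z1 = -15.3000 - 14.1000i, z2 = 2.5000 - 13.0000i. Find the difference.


Real: -15.3 - 2.5 = -17.8
Imag: -14.1 + 13 = -1.1

-17.8000 - 1.1000i


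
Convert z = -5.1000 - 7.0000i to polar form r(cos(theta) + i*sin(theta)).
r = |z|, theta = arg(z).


r = sqrt(26.01+49) = sqrt(75.01) = 8.6608
theta = atan2(-7, -5.1) = -126.0760 degrees

r = 8.6608, theta = -126.0760 degrees


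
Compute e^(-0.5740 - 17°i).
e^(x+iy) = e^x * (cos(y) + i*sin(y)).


e^-0.5740 = 0.5633
cos(-17°) = 0.9563
sin(-17°) = -0.2924
Real = 0.5633*0.9563 = 0.5387
Imag = 0.5633*(-0.2924) = -0.1647

0.5387 - 0.1647i


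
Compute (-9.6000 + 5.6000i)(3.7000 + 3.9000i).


Real = -9.6*3.7 - 5.6*3.9 = -35.52 - 21.84 = -57.36
Imag = -9.6*3.9 + 3.7*5.6 = -37.44 + 20.72 = -16.72

-57.3600 - 16.7200i


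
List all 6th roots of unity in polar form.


The 6th roots of unity are cis(360k/6°) for k=0..5
Angle step = 360/6 = 60°
Primitive root: cis(60°)
Primitive root = 0.5000 + 0.8660i

6 roots at angles: 0°, 60°, 120°, 180°, 240°, 300°


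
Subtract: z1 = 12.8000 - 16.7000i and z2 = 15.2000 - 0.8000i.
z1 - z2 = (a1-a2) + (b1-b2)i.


Real: 12.8 - 15.2 = -2.4
Imag: -16.7 + 0.8 = -15.9

-2.4000 - 15.9000i


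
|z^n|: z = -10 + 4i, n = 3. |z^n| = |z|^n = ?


|z| = sqrt(100+16) = sqrt(116) = 10.7703
|z^3| = |z|^3 = (sqrt(116))^3 = 116*sqrt(116)

|z^3| = 116*sqrt(116) ≈ 1249.3582


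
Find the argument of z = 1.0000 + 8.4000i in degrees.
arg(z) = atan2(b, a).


Re = 1, Im = 8.4
arg = atan2(8.4, 1) = 83.2110 degrees

arg(z) = 83.2110 degrees


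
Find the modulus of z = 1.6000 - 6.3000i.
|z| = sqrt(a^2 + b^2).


|z| = sqrt(1.6^2 + (-6.3)^2) = sqrt(2.56 + 39.69) = sqrt(42.25) = 6.5000

|z| = 6.5000


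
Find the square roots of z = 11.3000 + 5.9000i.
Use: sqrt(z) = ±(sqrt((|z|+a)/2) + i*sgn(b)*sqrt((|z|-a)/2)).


|z| = sqrt(127.69+34.81) = 12.7475
sqrt((|z|+a)/2) = sqrt((12.7475+11.3)/2) = sqrt(12.0238) = 3.4675
sqrt((|z|-a)/2) = sqrt((12.7475-11.3)/2) = sqrt(0.7238) = 0.8507

±(3.4675 + 0.8507i) i.e. 3.4675 + 0.8507i and -3.4675 - 0.8507i


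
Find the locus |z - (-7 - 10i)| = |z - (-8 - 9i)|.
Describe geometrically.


Equal distances means the locus is the perpendicular bisector of z1 and z2.
Midpoint = ((-7+(-8))/2, (-10+(-9))/2) = (-7.5000, -9.5000)

Perpendicular bisector through (-7.5000, -9.5000)


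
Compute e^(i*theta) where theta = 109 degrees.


cos(109°) = -0.3256
sin(109°) = 0.9455

e^(i*109°) = -0.3256 + 0.9455i


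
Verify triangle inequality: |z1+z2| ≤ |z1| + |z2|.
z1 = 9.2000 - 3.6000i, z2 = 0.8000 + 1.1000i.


|z1| = sqrt(9.2^2 + (-3.6)^2) = sqrt(97.6) = 9.8793
|z2| = sqrt(0.8^2 + 1.1^2) = sqrt(1.85) = 1.3601
z1+z2 = 10.0000 - 2.5000i
|z1+z2| = sqrt(106.25) = 10.3078
|z1|+|z2| = 9.8793 + 1.3601 = 11.2394

|z1+z2| = 10.3078 ≤ |z1|+|z2| = 11.2394 (verified)


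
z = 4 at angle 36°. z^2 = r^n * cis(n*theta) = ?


r^2 = 4^2 = 16
n*theta = 2*36° = 72° = 72° (mod 360)
a = 16*cos(72°) = 4.9443
b = 16*sin(72°) = 15.2169

16 cis(72°) = 4.9443 + 15.2169i


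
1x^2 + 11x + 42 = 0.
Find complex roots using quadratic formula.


disc = 11^2 - 4*1*42 = 121 - 168 = -47
sqrt(|disc|) = sqrt(47) = 6.8557
Real part = -11/(2*1) = -5.5000
Imag part = 6.8557/(2*1) = 3.4278

-5.5000 ± 3.4278i


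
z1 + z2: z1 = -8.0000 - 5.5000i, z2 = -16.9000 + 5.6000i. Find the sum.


Real: -8 - 16.9 = -24.9
Imag: -5.5 + 5.6 = 0.1

-24.9000 + 0.1000i


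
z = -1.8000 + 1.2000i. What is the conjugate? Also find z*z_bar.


z_bar = -1.8000 - 1.2000i
z*z_bar = (-1.8)^2 + 1.2^2 = 3.24 + 1.44 = 4.68

z_bar = -1.8000 - 1.2000i, z*z_bar = 4.68


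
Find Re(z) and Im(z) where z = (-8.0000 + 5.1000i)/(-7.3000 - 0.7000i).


Multiply by conjugate: (-8.0000 + 5.1000i)(-7.3000 + 0.7000i) / ((-7.3)^2 + (-0.7)^2)
Numerator real = -8*(-7.3) + 5.1*(-0.7) = 54.83
Numerator imag = 5.1*(-7.3) - (-8)*(-0.7) = -42.83
Denominator = 53.78
Re(z) = 54.83/53.78 = 1.0195
Im(z) = -42.83/53.78 = -0.7964

Re(z) = 1.0195, Im(z) = -0.7964


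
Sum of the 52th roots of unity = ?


The sum of all 52th roots of unity is 0.
Geometric series: (1 - w^52)/(1 - w) = (1-1)/(1-w) = 0 since w^52 = 1, w ≠ 1.
Alternatively: coefficient of z^51 in z^52 - 1 is 0.

0


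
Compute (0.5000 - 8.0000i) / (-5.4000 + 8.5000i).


Conjugate of z2 = -5.4000 - 8.5000i
Numerator: (0.5000 - 8.0000i)(-5.4000 - 8.5000i) = -70.7000 + 38.9500i
Denominator: (-5.4)^2 + 8.5^2 = 101.41
Result = (-70.7000 + 38.9500i)/101.41

-0.6972 + 0.3841i


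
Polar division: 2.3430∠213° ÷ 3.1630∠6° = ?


r = 2.3430 / 3.1630 = 0.7408
theta = 213° - 6° = 207° = 207° (mod 360)

0.7408 cis(207°)


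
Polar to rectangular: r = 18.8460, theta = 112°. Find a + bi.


a = 18.8460*cos(112°) = 18.8460*(-0.374607) = -7.0598
b = 18.8460*sin(112°) = 18.8460*0.927184 = 17.4737

-7.0598 + 17.4737i


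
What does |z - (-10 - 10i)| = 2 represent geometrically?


|z - z0| = r is a circle with center z0 and radius r.
Center = (-10, -10), radius = 2

Circle with center (-10, -10) and radius 2


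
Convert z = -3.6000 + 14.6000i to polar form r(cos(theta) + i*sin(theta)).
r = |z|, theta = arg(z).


r = sqrt(12.96+213.16) = sqrt(226.12) = 15.0373
theta = atan2(14.6, -3.6) = 103.8514 degrees

r = 15.0373, theta = 103.8514 degrees


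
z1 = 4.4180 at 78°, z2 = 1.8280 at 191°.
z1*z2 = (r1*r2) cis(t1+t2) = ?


r = 4.4180 * 1.8280 = 8.0761
theta = 78° + 191° = 269° = 269° (mod 360)

8.0761 cis(269°)


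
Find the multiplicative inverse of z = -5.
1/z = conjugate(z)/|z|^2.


|z|^2 = 25+0 = 25
1/z = (-5 - 0i)/25

1/z = -0.2000 + 0i


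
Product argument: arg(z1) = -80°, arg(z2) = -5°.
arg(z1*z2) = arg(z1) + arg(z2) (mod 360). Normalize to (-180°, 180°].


arg(z1*z2) = -80° - 5° = -85°
Normalized to (-180°, 180°]: -85°

-85°


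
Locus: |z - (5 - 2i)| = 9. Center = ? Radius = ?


|z - z0| = r is a circle with center z0 and radius r.
Center = (5, -2), radius = 9

Circle with center (5, -2) and radius 9


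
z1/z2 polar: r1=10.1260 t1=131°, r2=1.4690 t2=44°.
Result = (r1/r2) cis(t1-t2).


r = 10.1260 / 1.4690 = 6.8931
theta = 131° - 44° = 87° = 87° (mod 360)

6.8931 cis(87°)


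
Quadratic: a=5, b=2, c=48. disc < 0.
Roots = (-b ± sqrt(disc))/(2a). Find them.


disc = 2^2 - 4*5*48 = 4 - 960 = -956
sqrt(|disc|) = sqrt(956) = 30.9192
Real part = -2/(2*5) = -0.2000
Imag part = 30.9192/(2*5) = 3.0919

-0.2000 ± 3.0919i


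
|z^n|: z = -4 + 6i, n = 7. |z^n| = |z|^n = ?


|z| = sqrt(16+36) = sqrt(52) = 7.2111
|z^7| = |z|^7 = (sqrt(52))^7 = 52^3 * sqrt(52) = 140608*sqrt(52)

|z^7| = 140608*sqrt(52) ≈ 1013938.7075


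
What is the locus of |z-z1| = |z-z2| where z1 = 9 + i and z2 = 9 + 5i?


Equal distances means the locus is the perpendicular bisector of z1 and z2.
Midpoint = ((9+9)/2, (1+5)/2) = (9.0000, 3.0000)

Perpendicular bisector through (9.0000, 3.0000)


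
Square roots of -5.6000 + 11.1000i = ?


|z| = sqrt(31.36+123.21) = 12.4326
sqrt((|z|+a)/2) = sqrt((12.4326+(-5.6))/2) = sqrt(3.4163) = 1.8483
sqrt((|z|-a)/2) = sqrt((12.4326-(-5.6))/2) = sqrt(9.0163) = 3.0027

±(1.8483 + 3.0027i) i.e. 1.8483 + 3.0027i and -1.8483 - 3.0027i


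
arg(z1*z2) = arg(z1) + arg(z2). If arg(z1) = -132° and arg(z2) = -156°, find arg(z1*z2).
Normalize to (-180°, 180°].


arg(z1*z2) = -132° - 156° = -288°
Normalized to (-180°, 180°]: 72°

72°


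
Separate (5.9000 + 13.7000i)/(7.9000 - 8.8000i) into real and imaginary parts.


Multiply by conjugate: (5.9000 + 13.7000i)(7.9000 + 8.8000i) / (7.9^2 + (-8.8)^2)
Numerator real = 5.9*7.9 + 13.7*(-8.8) = -73.95
Numerator imag = 13.7*7.9 - 5.9*(-8.8) = 160.15
Denominator = 139.85
Re(z) = -73.95/139.85 = -0.5288
Im(z) = 160.15/139.85 = 1.1452

Re(z) = -0.5288, Im(z) = 1.1452


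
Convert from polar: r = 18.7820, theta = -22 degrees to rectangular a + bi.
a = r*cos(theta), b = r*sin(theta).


a = 18.7820*cos(-22°) = 18.7820*0.927184 = 17.4144
b = 18.7820*sin(-22°) = 18.7820*(-0.37461) = -7.0359

17.4144 - 7.0359i


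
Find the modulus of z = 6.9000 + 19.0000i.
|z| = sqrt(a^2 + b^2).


|z| = sqrt(6.9^2 + 19^2) = sqrt(47.61 + 361) = sqrt(408.61) = 20.2141

|z| = 20.2141


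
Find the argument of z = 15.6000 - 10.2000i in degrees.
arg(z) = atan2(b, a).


Re = 15.6, Im = -10.2
arg = atan2(-10.2, 15.6) = -33.1785 degrees

arg(z) = -33.1785 degrees


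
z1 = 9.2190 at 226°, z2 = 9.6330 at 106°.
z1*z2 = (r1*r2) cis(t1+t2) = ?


r = 9.2190 * 9.6330 = 88.8066
theta = 226° + 106° = 332° = 332° (mod 360)

88.8066 cis(332°)


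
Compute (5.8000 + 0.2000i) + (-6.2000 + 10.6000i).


Real: 5.8 - 6.2 = -0.4
Imag: 0.2 + 10.6 = 10.8

-0.4000 + 10.8000i


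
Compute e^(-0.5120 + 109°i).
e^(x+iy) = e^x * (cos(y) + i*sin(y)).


e^-0.5120 = 0.5993
cos(109°) = -0.3256
sin(109°) = 0.9455
Real = 0.5993*(-0.3256) = -0.1951
Imag = 0.5993*0.9455 = 0.5666

-0.1951 + 0.5666i


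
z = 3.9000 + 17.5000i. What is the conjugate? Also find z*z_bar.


z_bar = 3.9000 - 17.5000i
z*z_bar = 3.9^2 + 17.5^2 = 15.21 + 306.25 = 321.46

z_bar = 3.9000 - 17.5000i, z*z_bar = 321.46


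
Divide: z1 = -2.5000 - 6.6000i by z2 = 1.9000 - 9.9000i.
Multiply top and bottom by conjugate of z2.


Conjugate of z2 = 1.9000 + 9.9000i
Numerator: (-2.5000 - 6.6000i)(1.9000 + 9.9000i) = 60.5900 - 37.2900i
Denominator: 1.9^2 + (-9.9)^2 = 101.62
Result = (60.5900 - 37.2900i)/101.62

0.5962 - 0.3670i


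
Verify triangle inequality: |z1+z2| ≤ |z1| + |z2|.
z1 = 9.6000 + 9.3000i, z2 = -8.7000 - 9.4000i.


|z1| = sqrt(9.6^2 + 9.3^2) = sqrt(178.65) = 13.3660
|z2| = sqrt((-8.7)^2 + (-9.4)^2) = sqrt(164.05) = 12.8082
z1+z2 = 0.9000 - 0.1000i
|z1+z2| = sqrt(0.82) = 0.9055
|z1|+|z2| = 13.3660 + 12.8082 = 26.1742

|z1+z2| = 0.9055 ≤ |z1|+|z2| = 26.1742 (verified)


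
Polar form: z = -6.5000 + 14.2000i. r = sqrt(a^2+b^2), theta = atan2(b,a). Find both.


r = sqrt(42.25+201.64) = sqrt(243.89) = 15.6170
theta = atan2(14.2, -6.5) = 114.5958 degrees

r = 15.6170, theta = 114.5958 degrees


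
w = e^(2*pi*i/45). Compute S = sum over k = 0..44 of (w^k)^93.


The roots are w_k = w^k with w = e^(2*pi*i/45), and (w^k)^93 = (w^93)^k.
So S = 1 + u + u^2 + ... + u^(44) with u = w^93.
93 = 2*45 + 3, so 93 is not a multiple of 45: u = (w^45)^2 * w^3 = w^3 ≠ 1 (w is a primitive 45th root), while u^45 = (w^45)^93 = 1.
Geometric series: S = (1 - u^45)/(1 - u) = (1 - 1)/(1 - u) = 0

S = 0


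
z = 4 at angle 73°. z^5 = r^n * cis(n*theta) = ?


r^5 = 4^5 = 1024
n*theta = 5*73° = 365° = 5° (mod 360)
a = 1024*cos(5°) = 1020.1034
b = 1024*sin(5°) = 89.2475

1024 cis(5°) = 1020.1034 + 89.2475i


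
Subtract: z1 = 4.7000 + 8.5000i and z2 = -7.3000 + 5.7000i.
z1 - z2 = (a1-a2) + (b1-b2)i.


Real: 4.7 + 7.3 = 12
Imag: 8.5 - 5.7 = 2.8

12.0000 + 2.8000i


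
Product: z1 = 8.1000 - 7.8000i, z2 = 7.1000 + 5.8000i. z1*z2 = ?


Real = 8.1*7.1 - (-7.8)*5.8 = 57.51 - (-45.24) = 102.75
Imag = 8.1*5.8 + 7.1*(-7.8) = 46.98 - (55.38) = -8.4

102.7500 - 8.4000i


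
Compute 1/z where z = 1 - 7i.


|z|^2 = 1+49 = 50
1/z = (1 + 7i)/50

1/z = 0.0200 + 0.1400i


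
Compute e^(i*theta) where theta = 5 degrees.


cos(5°) = 0.9962
sin(5°) = 0.0872

e^(i*5°) = 0.9962 + 0.0872i


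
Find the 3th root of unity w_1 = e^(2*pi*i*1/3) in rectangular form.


Angle = 360*1/3 = 120°
a = cos(120°) = -0.5000
b = sin(120°) = 0.8660

-0.5000 + 0.8660i


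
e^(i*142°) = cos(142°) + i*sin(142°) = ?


cos(142°) = -0.7880
sin(142°) = 0.6157

e^(i*142°) = -0.7880 + 0.6157i


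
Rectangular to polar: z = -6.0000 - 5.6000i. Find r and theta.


r = sqrt(36+31.36) = sqrt(67.36) = 8.2073
theta = atan2(-5.6, -6) = -136.9749 degrees

r = 8.2073, theta = -136.9749 degrees


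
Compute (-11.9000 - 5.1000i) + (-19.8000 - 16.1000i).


Real: -11.9 - 19.8 = -31.7
Imag: -5.1 - 16.1 = -21.2

-31.7000 - 21.2000i


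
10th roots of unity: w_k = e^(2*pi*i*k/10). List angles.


The 10th roots of unity are cis(360k/10°) for k=0..9
Angle step = 360/10 = 36°
Primitive root: cis(36°)
Primitive root = 0.8090 + 0.5878i

10 roots at angles: 0°, 36°, 72°, 108°, 144°, 180°, 216°, 252°, 288°, 324°


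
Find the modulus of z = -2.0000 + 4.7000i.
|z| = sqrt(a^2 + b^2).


|z| = sqrt((-2)^2 + 4.7^2) = sqrt(4 + 22.09) = sqrt(26.09) = 5.1078

|z| = 5.1078


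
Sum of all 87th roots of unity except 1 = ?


With w = e^(2*pi*i/87), all 87 of the 87th roots of unity w^0 = 1, w, ..., w^(86) sum to 0: 1 + w + ... + w^(86) = (1 - w^87)/(1 - w) = 0 since w^87 = 1, w ≠ 1.
Removing the root 1: w + w^2 + ... + w^(86) = 0 - 1 = -1

Sum = -1


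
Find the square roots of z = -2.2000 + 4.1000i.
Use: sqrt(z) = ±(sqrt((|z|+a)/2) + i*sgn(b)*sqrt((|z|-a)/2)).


|z| = sqrt(4.84+16.81) = 4.6530
sqrt((|z|+a)/2) = sqrt((4.6530+(-2.2))/2) = sqrt(1.2265) = 1.1075
sqrt((|z|-a)/2) = sqrt((4.6530-(-2.2))/2) = sqrt(3.4265) = 1.8511

±(1.1075 + 1.8511i) i.e. 1.1075 + 1.8511i and -1.1075 - 1.8511i


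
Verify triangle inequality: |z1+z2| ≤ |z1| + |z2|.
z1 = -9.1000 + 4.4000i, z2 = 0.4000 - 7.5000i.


|z1| = sqrt((-9.1)^2 + 4.4^2) = sqrt(102.17) = 10.1079
|z2| = sqrt(0.4^2 + (-7.5)^2) = sqrt(56.41) = 7.5107
z1+z2 = -8.7000 - 3.1000i
|z1+z2| = sqrt(85.3) = 9.2358
|z1|+|z2| = 10.1079 + 7.5107 = 17.6186

|z1+z2| = 9.2358 ≤ |z1|+|z2| = 17.6186 (verified)


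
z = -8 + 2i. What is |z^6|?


|z| = sqrt(64+4) = sqrt(68) = 8.2462
|z^6| = |z|^6 = (sqrt(68))^6 = 68^3 = 314432

|z^6| = 314432


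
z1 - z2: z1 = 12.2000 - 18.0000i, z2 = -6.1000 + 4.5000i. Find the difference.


Real: 12.2 + 6.1 = 18.3
Imag: -18 - 4.5 = -22.5

18.3000 - 22.5000i


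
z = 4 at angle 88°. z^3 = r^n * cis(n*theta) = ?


r^3 = 4^3 = 64
n*theta = 3*88° = 264° = 264° (mod 360)
a = 64*cos(264°) = -6.6898
b = 64*sin(264°) = -63.6494

64 cis(264°) = -6.6898 - 63.6494i


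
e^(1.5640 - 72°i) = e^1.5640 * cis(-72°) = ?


e^1.5640 = 4.77789
cos(-72°) = 0.30902
sin(-72°) = -0.951057
Real = 4.77789*0.30902 = 1.4765
Imag = 4.77789*(-0.951057) = -4.5440

1.4765 - 4.5440i


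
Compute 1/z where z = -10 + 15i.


|z|^2 = 100+225 = 325
1/z = (-10 - 15i)/325

1/z = -0.0308 - 0.0462i


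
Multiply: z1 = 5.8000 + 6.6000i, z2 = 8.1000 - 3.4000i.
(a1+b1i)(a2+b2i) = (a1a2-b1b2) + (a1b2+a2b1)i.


Real = 5.8*8.1 - 6.6*(-3.4) = 46.98 - (-22.44) = 69.42
Imag = 5.8*(-3.4) + 8.1*6.6 = -19.72 + 53.46 = 33.74

69.4200 + 33.7400i


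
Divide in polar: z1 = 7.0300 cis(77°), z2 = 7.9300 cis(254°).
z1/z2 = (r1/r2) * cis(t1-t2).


r = 7.0300 / 7.9300 = 0.8865
theta = 77° - 254° = -177° = 183° (mod 360)

0.8865 cis(183°)


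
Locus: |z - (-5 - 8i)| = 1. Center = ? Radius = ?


|z - z0| = r is a circle with center z0 and radius r.
Center = (-5, -8), radius = 1

Circle with center (-5, -8) and radius 1


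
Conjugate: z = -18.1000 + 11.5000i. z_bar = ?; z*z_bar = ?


z_bar = -18.1000 - 11.5000i
z*z_bar = (-18.1)^2 + 11.5^2 = 327.61 + 132.25 = 459.86

z_bar = -18.1000 - 11.5000i, z*z_bar = 459.86


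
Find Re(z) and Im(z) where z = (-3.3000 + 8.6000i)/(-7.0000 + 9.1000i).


Multiply by conjugate: (-3.3000 + 8.6000i)(-7.0000 - 9.1000i) / ((-7)^2 + 9.1^2)
Numerator real = -3.3*(-7) + 8.6*9.1 = 101.36
Numerator imag = 8.6*(-7) - (-3.3)*9.1 = -30.17
Denominator = 131.81
Re(z) = 101.36/131.81 = 0.7690
Im(z) = -30.17/131.81 = -0.2289

Re(z) = 0.7690, Im(z) = -0.2289


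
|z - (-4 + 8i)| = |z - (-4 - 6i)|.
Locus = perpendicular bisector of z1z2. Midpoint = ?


Equal distances means the locus is the perpendicular bisector of z1 and z2.
Midpoint = ((-4+(-4))/2, (8+(-6))/2) = (-4.0000, 1.0000)

Perpendicular bisector through (-4.0000, 1.0000)


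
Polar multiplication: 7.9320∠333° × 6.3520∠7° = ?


r = 7.9320 * 6.3520 = 50.3841
theta = 333° + 7° = 340° = 340° (mod 360)

50.3841 cis(340°)


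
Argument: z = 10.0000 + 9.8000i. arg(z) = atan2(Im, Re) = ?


Re = 10, Im = 9.8
arg = atan2(9.8, 10) = 44.4213 degrees

arg(z) = 44.4213 degrees


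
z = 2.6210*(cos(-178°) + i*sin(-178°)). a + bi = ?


a = 2.6210*cos(-178°) = 2.6210*(-0.9994) = -2.6194
b = 2.6210*sin(-178°) = 2.6210*(-0.0349) = -0.0915

-2.6194 - 0.0915i


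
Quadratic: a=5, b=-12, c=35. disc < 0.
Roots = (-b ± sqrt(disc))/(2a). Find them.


disc = (-12)^2 - 4*5*35 = 144 - 700 = -556
sqrt(|disc|) = sqrt(556) = 23.5797
Real part = 12/(2*5) = 1.2000
Imag part = 23.5797/(2*5) = 2.3580

1.2000 ± 2.3580i


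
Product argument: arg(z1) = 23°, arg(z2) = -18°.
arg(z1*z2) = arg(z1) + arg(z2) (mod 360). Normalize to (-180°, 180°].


arg(z1*z2) = 23° - 18° = 5°
Normalized to (-180°, 180°]: 5°

5°


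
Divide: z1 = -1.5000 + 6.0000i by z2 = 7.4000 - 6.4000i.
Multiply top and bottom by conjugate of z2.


Conjugate of z2 = 7.4000 + 6.4000i
Numerator: (-1.5000 + 6.0000i)(7.4000 + 6.4000i) = -49.5000 + 34.8000i
Denominator: 7.4^2 + (-6.4)^2 = 95.72
Result = (-49.5000 + 34.8000i)/95.72

-0.5171 + 0.3636i


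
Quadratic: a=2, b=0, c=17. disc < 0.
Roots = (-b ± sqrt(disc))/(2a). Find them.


disc = 0^2 - 4*2*17 = 0 - 136 = -136
sqrt(|disc|) = sqrt(136) = 11.6619
Real part = 0/(2*2) = 0
Imag part = 11.6619/(2*2) = 2.9155

0 ± 2.9155i


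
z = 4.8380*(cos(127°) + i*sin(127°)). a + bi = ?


a = 4.8380*cos(127°) = 4.8380*(-0.60182) = -2.9116
b = 4.8380*sin(127°) = 4.8380*0.79864 = 3.8638

-2.9116 + 3.8638i


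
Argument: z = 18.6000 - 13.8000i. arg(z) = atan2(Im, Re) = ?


Re = 18.6, Im = -13.8
arg = atan2(-13.8, 18.6) = -36.5730 degrees

arg(z) = -36.5730 degrees


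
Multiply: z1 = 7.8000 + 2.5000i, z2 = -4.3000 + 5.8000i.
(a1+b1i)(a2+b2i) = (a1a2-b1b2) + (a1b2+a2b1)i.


Real = 7.8*(-4.3) - 2.5*5.8 = -33.54 - 14.5 = -48.04
Imag = 7.8*5.8 - (4.3)*2.5 = 45.24 - (10.75) = 34.49

-48.0400 + 34.4900i


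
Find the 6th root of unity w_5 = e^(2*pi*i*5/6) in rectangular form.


Angle = 360*5/6 = 300°
a = cos(300°) = 0.5000
b = sin(300°) = -0.8660

0.5000 - 0.8660i


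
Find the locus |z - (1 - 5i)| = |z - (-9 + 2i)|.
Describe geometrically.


Equal distances means the locus is the perpendicular bisector of z1 and z2.
Midpoint = ((1+(-9))/2, (-5+2)/2) = (-4.0000, -1.5000)

Perpendicular bisector through (-4.0000, -1.5000)


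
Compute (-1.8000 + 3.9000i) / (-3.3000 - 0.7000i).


Conjugate of z2 = -3.3000 + 0.7000i
Numerator: (-1.8000 + 3.9000i)(-3.3000 + 0.7000i) = 3.2100 - 14.1300i
Denominator: (-3.3)^2 + (-0.7)^2 = 11.38
Result = (3.2100 - 14.1300i)/11.38

0.2821 - 1.2417i


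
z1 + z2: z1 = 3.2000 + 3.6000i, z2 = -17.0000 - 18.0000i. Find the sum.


Real: 3.2 - 17 = -13.8
Imag: 3.6 - 18 = -14.4

-13.8000 - 14.4000i


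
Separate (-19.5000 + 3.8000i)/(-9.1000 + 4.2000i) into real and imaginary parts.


Multiply by conjugate: (-19.5000 + 3.8000i)(-9.1000 - 4.2000i) / ((-9.1)^2 + 4.2^2)
Numerator real = -19.5*(-9.1) + 3.8*4.2 = 193.41
Numerator imag = 3.8*(-9.1) - (-19.5)*4.2 = 47.32
Denominator = 100.45
Re(z) = 193.41/100.45 = 1.9254
Im(z) = 47.32/100.45 = 0.4711

Re(z) = 1.9254, Im(z) = 0.4711


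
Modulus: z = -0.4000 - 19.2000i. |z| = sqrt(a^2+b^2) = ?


|z| = sqrt((-0.4)^2 + (-19.2)^2) = sqrt(0.16 + 368.64) = sqrt(368.8) = 19.2042

|z| = 19.2042


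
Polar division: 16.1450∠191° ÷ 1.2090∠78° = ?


r = 16.1450 / 1.2090 = 13.3540
theta = 191° - 78° = 113° = 113° (mod 360)

13.3540 cis(113°)


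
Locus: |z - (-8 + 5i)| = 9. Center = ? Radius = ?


|z - z0| = r is a circle with center z0 and radius r.
Center = (-8, 5), radius = 9

Circle with center (-8, 5) and radius 9


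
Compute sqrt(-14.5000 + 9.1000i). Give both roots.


|z| = sqrt(210.25+82.81) = 17.1190
sqrt((|z|+a)/2) = sqrt((17.1190+(-14.5))/2) = sqrt(1.3095) = 1.1443
sqrt((|z|-a)/2) = sqrt((17.1190-(-14.5))/2) = sqrt(15.8095) = 3.9761

±(1.1443 + 3.9761i) i.e. 1.1443 + 3.9761i and -1.1443 - 3.9761i


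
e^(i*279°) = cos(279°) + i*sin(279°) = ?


cos(279°) = 0.1564
sin(279°) = -0.9877

e^(i*279°) = 0.1564 - 0.9877i


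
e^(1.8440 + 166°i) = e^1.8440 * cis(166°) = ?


e^1.8440 = 6.3218
cos(166°) = -0.9703
sin(166°) = 0.24192
Real = 6.3218*(-0.9703) = -6.1340
Imag = 6.3218*0.24192 = 1.5294

-6.1340 + 1.5294i


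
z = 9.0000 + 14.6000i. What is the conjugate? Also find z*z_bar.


z_bar = 9.0000 - 14.6000i
z*z_bar = 9^2 + 14.6^2 = 81 + 213.16 = 294.16

z_bar = 9.0000 - 14.6000i, z*z_bar = 294.16


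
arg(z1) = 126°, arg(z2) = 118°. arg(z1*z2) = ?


arg(z1*z2) = 126° + 118° = 244°
Normalized to (-180°, 180°]: -116°

-116°


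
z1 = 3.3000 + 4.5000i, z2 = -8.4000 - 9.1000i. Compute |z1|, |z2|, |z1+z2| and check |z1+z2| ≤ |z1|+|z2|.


|z1| = sqrt(3.3^2 + 4.5^2) = sqrt(31.14) = 5.5803
|z2| = sqrt((-8.4)^2 + (-9.1)^2) = sqrt(153.37) = 12.3843
z1+z2 = -5.1000 - 4.6000i
|z1+z2| = sqrt(47.17) = 6.8680
|z1|+|z2| = 5.5803 + 12.3843 = 17.9646

|z1+z2| = 6.8680 ≤ |z1|+|z2| = 17.9646 (verified)


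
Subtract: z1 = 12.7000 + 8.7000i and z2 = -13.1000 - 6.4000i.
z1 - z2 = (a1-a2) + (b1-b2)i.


Real: 12.7 + 13.1 = 25.8
Imag: 8.7 + 6.4 = 15.1

25.8000 + 15.1000i


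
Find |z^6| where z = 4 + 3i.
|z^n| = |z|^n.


|z| = sqrt(16+9) = sqrt(25) = 5
|z^6| = |z|^6 = 5^6 = 15625

|z^6| = 15625


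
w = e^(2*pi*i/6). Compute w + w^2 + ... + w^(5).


With w = e^(2*pi*i/6), all 6 of the 6th roots of unity w^0 = 1, w, ..., w^(5) sum to 0: 1 + w + ... + w^(5) = (1 - w^6)/(1 - w) = 0 since w^6 = 1, w ≠ 1.
Removing the root 1: w + w^2 + ... + w^(5) = 0 - 1 = -1

Sum = -1


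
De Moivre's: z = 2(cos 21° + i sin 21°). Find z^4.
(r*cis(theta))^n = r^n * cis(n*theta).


r^4 = 2^4 = 16
n*theta = 4*21° = 84° = 84° (mod 360)
a = 16*cos(84°) = 1.6725
b = 16*sin(84°) = 15.9124

16 cis(84°) = 1.6725 + 15.9124i


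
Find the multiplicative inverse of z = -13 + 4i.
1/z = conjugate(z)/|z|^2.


|z|^2 = 169+16 = 185
1/z = (-13 - 4i)/185

1/z = -0.0703 - 0.0216i


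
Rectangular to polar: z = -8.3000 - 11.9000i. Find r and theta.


r = sqrt(68.89+141.61) = sqrt(210.5) = 14.5086
theta = atan2(-11.9, -8.3) = -124.8950 degrees

r = 14.5086, theta = -124.8950 degrees


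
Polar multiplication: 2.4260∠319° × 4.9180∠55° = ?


r = 2.4260 * 4.9180 = 11.9311
theta = 319° + 55° = 374° = 14° (mod 360)

11.9311 cis(14°)


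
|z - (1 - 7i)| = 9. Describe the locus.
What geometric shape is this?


|z - z0| = r is a circle with center z0 and radius r.
Center = (1, -7), radius = 9

Circle with center (1, -7) and radius 9


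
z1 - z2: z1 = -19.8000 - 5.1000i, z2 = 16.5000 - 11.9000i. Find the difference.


Real: -19.8 - 16.5 = -36.3
Imag: -5.1 + 11.9 = 6.8

-36.3000 + 6.8000i


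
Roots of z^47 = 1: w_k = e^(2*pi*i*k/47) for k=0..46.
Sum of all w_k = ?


The sum of all 47th roots of unity is 0.
Geometric series: (1 - w^47)/(1 - w) = (1-1)/(1-w) = 0 since w^47 = 1, w ≠ 1.
Alternatively: coefficient of z^46 in z^47 - 1 is 0.

0


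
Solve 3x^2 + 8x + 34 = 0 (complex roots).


disc = 8^2 - 4*3*34 = 64 - 408 = -344
sqrt(|disc|) = sqrt(344) = 18.5472
Real part = -8/(2*3) = -1.3333
Imag part = 18.5472/(2*3) = 3.0912

-1.3333 ± 3.0912i


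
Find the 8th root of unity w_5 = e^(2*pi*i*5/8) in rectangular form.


Angle = 360*5/8 = 225°
a = cos(225°) = -0.7071
b = sin(225°) = -0.7071

-0.7071 - 0.7071i


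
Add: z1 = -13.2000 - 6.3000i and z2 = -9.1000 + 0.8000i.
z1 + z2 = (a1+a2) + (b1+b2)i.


Real: -13.2 - 9.1 = -22.3
Imag: -6.3 + 0.8 = -5.5

-22.3000 - 5.5000i


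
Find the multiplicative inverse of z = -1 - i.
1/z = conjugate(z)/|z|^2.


|z|^2 = 1+1 = 2
1/z = (-1 + 1i)/2

1/z = -0.5000 + 0.5000i


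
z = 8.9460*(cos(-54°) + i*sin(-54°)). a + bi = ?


a = 8.9460*cos(-54°) = 8.9460*0.587785 = 5.2583
b = 8.9460*sin(-54°) = 8.9460*(-0.80902) = -7.2375

5.2583 - 7.2375i


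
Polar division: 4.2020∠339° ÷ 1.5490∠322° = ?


r = 4.2020 / 1.5490 = 2.7127
theta = 339° - 322° = 17° = 17° (mod 360)

2.7127 cis(17°)


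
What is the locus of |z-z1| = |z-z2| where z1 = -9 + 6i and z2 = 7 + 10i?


Equal distances means the locus is the perpendicular bisector of z1 and z2.
Midpoint = ((-9+7)/2, (6+10)/2) = (-1.0000, 8.0000)

Perpendicular bisector through (-1.0000, 8.0000)


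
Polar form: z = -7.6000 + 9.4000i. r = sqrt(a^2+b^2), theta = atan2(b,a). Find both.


r = sqrt(57.76+88.36) = sqrt(146.12) = 12.0880
theta = atan2(9.4, -7.6) = 128.9559 degrees

r = 12.0880, theta = 128.9559 degrees


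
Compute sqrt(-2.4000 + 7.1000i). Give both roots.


|z| = sqrt(5.76+50.41) = 7.4947
sqrt((|z|+a)/2) = sqrt((7.4947+(-2.4))/2) = sqrt(2.5473) = 1.5960
sqrt((|z|-a)/2) = sqrt((7.4947-(-2.4))/2) = sqrt(4.9473) = 2.2243

±(1.5960 + 2.2243i) i.e. 1.5960 + 2.2243i and -1.5960 - 2.2243i


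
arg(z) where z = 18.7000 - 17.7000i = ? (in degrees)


Re = 18.7, Im = -17.7
arg = atan2(-17.7, 18.7) = -43.4263 degrees

arg(z) = -43.4263 degrees


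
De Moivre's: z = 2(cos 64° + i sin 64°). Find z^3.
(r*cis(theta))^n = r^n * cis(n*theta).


r^3 = 2^3 = 8
n*theta = 3*64° = 192° = 192° (mod 360)
a = 8*cos(192°) = -7.8252
b = 8*sin(192°) = -1.6633

8 cis(192°) = -7.8252 - 1.6633i


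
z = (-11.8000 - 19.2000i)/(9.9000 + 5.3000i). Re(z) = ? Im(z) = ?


Multiply by conjugate: (-11.8000 - 19.2000i)(9.9000 - 5.3000i) / (9.9^2 + 5.3^2)
Numerator real = -11.8*9.9 - (19.2)*5.3 = -218.58
Numerator imag = -19.2*9.9 - (-11.8)*5.3 = -127.54
Denominator = 126.1
Re(z) = -218.58/126.1 = -1.7334
Im(z) = -127.54/126.1 = -1.0114

Re(z) = -1.7334, Im(z) = -1.0114


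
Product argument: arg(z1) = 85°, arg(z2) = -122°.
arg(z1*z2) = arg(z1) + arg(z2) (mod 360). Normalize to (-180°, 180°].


arg(z1*z2) = 85° - 122° = -37°
Normalized to (-180°, 180°]: -37°

-37°


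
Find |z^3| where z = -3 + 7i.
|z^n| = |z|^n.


|z| = sqrt(9+49) = sqrt(58) = 7.6158
|z^3| = |z|^3 = (sqrt(58))^3 = 58*sqrt(58)

|z^3| = 58*sqrt(58) ≈ 441.7148


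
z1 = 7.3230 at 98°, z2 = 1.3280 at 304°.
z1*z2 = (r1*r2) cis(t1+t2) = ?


r = 7.3230 * 1.3280 = 9.7249
theta = 98° + 304° = 402° = 42° (mod 360)

9.7249 cis(42°)


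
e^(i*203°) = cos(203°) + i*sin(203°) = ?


cos(203°) = -0.9205
sin(203°) = -0.3907

e^(i*203°) = -0.9205 - 0.3907i


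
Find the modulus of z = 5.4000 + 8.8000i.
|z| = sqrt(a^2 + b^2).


|z| = sqrt(5.4^2 + 8.8^2) = sqrt(29.16 + 77.44) = sqrt(106.6) = 10.3247

|z| = 10.3247


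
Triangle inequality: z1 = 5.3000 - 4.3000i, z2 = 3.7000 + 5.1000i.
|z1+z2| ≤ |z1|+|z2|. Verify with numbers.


|z1| = sqrt(5.3^2 + (-4.3)^2) = sqrt(46.58) = 6.8250
|z2| = sqrt(3.7^2 + 5.1^2) = sqrt(39.7) = 6.3008
z1+z2 = 9.0000 + 0.8000i
|z1+z2| = sqrt(81.64) = 9.0355
|z1|+|z2| = 6.8250 + 6.3008 = 13.1258

|z1+z2| = 9.0355 ≤ |z1|+|z2| = 13.1258 (verified)


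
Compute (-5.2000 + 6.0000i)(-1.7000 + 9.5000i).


Real = -5.2*(-1.7) - 6*9.5 = 8.84 - 57 = -48.16
Imag = -5.2*9.5 - (1.7)*6 = -49.4 - (10.2) = -59.6

-48.1600 - 59.6000i


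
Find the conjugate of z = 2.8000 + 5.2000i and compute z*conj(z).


z_bar = 2.8000 - 5.2000i
z*z_bar = 2.8^2 + 5.2^2 = 7.84 + 27.04 = 34.88

z_bar = 2.8000 - 5.2000i, z*z_bar = 34.88


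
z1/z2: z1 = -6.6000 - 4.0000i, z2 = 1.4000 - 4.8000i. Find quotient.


Conjugate of z2 = 1.4000 + 4.8000i
Numerator: (-6.6000 - 4.0000i)(1.4000 + 4.8000i) = 9.9600 - 37.2800i
Denominator: 1.4^2 + (-4.8)^2 = 25
Result = (9.9600 - 37.2800i)/25

0.3984 - 1.4912i


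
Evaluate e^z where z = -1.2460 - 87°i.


e^-1.2460 = 0.2877
cos(-87°) = 0.05234
sin(-87°) = -0.9986
Real = 0.2877*0.05234 = 0.0151
Imag = 0.2877*(-0.9986) = -0.2873

0.0151 - 0.2873i


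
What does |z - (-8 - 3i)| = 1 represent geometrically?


|z - z0| = r is a circle with center z0 and radius r.
Center = (-8, -3), radius = 1

Circle with center (-8, -3) and radius 1


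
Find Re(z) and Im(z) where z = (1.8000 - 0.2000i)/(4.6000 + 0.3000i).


Multiply by conjugate: (1.8000 - 0.2000i)(4.6000 - 0.3000i) / (4.6^2 + 0.3^2)
Numerator real = 1.8*4.6 - (0.2)*0.3 = 8.22
Numerator imag = -0.2*4.6 - 1.8*0.3 = -1.46
Denominator = 21.25
Re(z) = 8.22/21.25 = 0.3868
Im(z) = -1.46/21.25 = -0.0687

Re(z) = 0.3868, Im(z) = -0.0687


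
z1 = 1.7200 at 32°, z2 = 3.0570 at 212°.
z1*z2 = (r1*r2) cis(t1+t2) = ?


r = 1.7200 * 3.0570 = 5.2580
theta = 32° + 212° = 244° = 244° (mod 360)

5.2580 cis(244°)


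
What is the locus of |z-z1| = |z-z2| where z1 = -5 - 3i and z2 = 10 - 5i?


Equal distances means the locus is the perpendicular bisector of z1 and z2.
Midpoint = ((-5+10)/2, (-3+(-5))/2) = (2.5000, -4.0000)

Perpendicular bisector through (2.5000, -4.0000)


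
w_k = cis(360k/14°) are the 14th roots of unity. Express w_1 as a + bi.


Angle = 360*1/14 = 25.7143°
a = cos(25.7143°) = 0.9010
b = sin(25.7143°) = 0.4339

0.9010 + 0.4339i


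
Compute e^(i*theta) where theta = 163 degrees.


cos(163°) = -0.9563
sin(163°) = 0.2924

e^(i*163°) = -0.9563 + 0.2924i
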